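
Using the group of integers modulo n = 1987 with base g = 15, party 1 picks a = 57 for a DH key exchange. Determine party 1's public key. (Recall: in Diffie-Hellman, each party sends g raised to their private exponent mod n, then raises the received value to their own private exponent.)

1896

Public value = 15^57 mod 1987.
15^1 ≡ 15 (mod 1987)
15^2 = (15^1)^2 ≡ 15^2 = 225 ≡ 225 (mod 1987)
15^4 = (15^2)^2 ≡ 225^2 = 50625 ≡ 950 (mod 1987)
15^8 = (15^4)^2 ≡ 950^2 = 902500 ≡ 402 (mod 1987)
15^16 = (15^8)^2 ≡ 402^2 = 161604 ≡ 657 (mod 1987)
15^32 = (15^16)^2 ≡ 657^2 = 431649 ≡ 470 (mod 1987)
15^57 = 15^32 · 15^16 · 15^8 · 15^1 ≡ 470 · 657 · 402 · 15 ≡ 1896 (mod 1987).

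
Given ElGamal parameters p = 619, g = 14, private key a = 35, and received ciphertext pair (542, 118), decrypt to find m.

205

Shared mask s = c₁^a mod p = 542^35 mod 619.
542^1 ≡ 542 (mod 619)
542^2 = (542^1)^2 ≡ 542^2 = 293764 ≡ 358 (mod 619)
542^4 = (542^2)^2 ≡ 358^2 = 128164 ≡ 31 (mod 619)
542^8 = (542^4)^2 ≡ 31^2 = 961 ≡ 342 (mod 619)
542^16 = (542^8)^2 ≡ 342^2 = 116964 ≡ 592 (mod 619)
542^32 = (542^16)^2 ≡ 592^2 = 350464 ≡ 110 (mod 619)
542^35 = 542^32 · 542^2 · 542^1 ≡ 110 · 358 · 542 ≡ 221 (mod 619).
So s = 221; s⁻¹ ≡ 605 (mod 619).
m = c₂ · s⁻¹ mod 619 = 118 · 605 mod 619 = 205.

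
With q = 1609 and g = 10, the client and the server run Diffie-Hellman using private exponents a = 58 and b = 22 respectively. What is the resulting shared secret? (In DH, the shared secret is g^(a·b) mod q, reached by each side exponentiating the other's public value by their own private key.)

605

The server sends B = g^b mod q = 10^22 mod 1609.
10^1 ≡ 10 (mod 1609)
10^2 = (10^1)^2 ≡ 10^2 = 100 ≡ 100 (mod 1609)
10^4 = (10^2)^2 ≡ 100^2 = 10000 ≡ 346 (mod 1609)
10^8 = (10^4)^2 ≡ 346^2 = 119716 ≡ 650 (mod 1609)
10^16 = (10^8)^2 ≡ 650^2 = 422500 ≡ 942 (mod 1609)
10^22 = 10^16 · 10^4 · 10^2 ≡ 942 · 346 · 100 ≡ 1296 (mod 1609).
So B = 1296. The client then computes K = B^a mod q = 1296^58 mod 1609.
1296^1 ≡ 1296 (mod 1609)
1296^2 = (1296^1)^2 ≡ 1296^2 = 1679616 ≡ 1429 (mod 1609)
1296^4 = (1296^2)^2 ≡ 1429^2 = 2042041 ≡ 220 (mod 1609)
1296^8 = (1296^4)^2 ≡ 220^2 = 48400 ≡ 130 (mod 1609)
1296^16 = (1296^8)^2 ≡ 130^2 = 16900 ≡ 810 (mod 1609)
1296^32 = (1296^16)^2 ≡ 810^2 = 656100 ≡ 1237 (mod 1609)
1296^58 = 1296^32 · 1296^16 · 1296^8 · 1296^2 ≡ 1237 · 810 · 130 · 1429 ≡ 605 (mod 1609).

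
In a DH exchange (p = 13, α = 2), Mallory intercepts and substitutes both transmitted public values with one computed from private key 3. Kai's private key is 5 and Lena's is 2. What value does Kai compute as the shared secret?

Kai receives Mallory's public value M = 2^3 mod 13 instead of the honest one.
2^1 ≡ 2 (mod 13)
2^2 = (2^1)^2 ≡ 2^2 = 4 ≡ 4 (mod 13)
2^3 = 2^2 · 2^1 ≡ 4 · 2 ≡ 8 (mod 13).
So M = 8. Kai computes K = M^5 mod 13.
8^1 ≡ 8 (mod 13)
8^2 = (8^1)^2 ≡ 8^2 = 64 ≡ 12 (mod 13)
8^4 = (8^2)^2 ≡ 12^2 = 144 ≡ 1 (mod 13)
8^5 = 8^4 · 8^1 ≡ 1 · 8 ≡ 8 (mod 13).

8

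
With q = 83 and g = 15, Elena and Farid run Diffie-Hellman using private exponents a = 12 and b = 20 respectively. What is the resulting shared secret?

9

Elena sends A = g^a mod q = 15^12 mod 83.
15^1 ≡ 15 (mod 83)
15^2 = (15^1)^2 ≡ 15^2 = 225 ≡ 59 (mod 83)
15^4 = (15^2)^2 ≡ 59^2 = 3481 ≡ 78 (mod 83)
15^8 = (15^4)^2 ≡ 78^2 = 6084 ≡ 25 (mod 83)
15^12 = 15^8 · 15^4 ≡ 25 · 78 ≡ 41 (mod 83).
So A = 41. Farid then computes K = A^b mod q = 41^20 mod 83.
41^1 ≡ 41 (mod 83)
41^2 = (41^1)^2 ≡ 41^2 = 1681 ≡ 21 (mod 83)
41^4 = (41^2)^2 ≡ 21^2 = 441 ≡ 26 (mod 83)
41^8 = (41^4)^2 ≡ 26^2 = 676 ≡ 12 (mod 83)
41^16 = (41^8)^2 ≡ 12^2 = 144 ≡ 61 (mod 83)
41^20 = 41^16 · 41^4 ≡ 61 · 26 ≡ 9 (mod 83).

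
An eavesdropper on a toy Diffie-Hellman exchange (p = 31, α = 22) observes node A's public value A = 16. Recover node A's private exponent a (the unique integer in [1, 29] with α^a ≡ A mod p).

Try successive powers of 22 modulo 31:
22^1 ≡ 22
22^2 ≡ 19
22^3 ≡ 15
22^4 ≡ 20
22^5 ≡ 6
22^6 ≡ 8
22^7 ≡ 21
22^8 ≡ 28
22^9 ≡ 27
22^10 ≡ 5
22^11 ≡ 17
22^12 ≡ 2
22^13 ≡ 13
22^14 ≡ 7
22^15 ≡ 30
22^16 ≡ 9
22^17 ≡ 12
22^18 ≡ 16
Found: a = 18.

18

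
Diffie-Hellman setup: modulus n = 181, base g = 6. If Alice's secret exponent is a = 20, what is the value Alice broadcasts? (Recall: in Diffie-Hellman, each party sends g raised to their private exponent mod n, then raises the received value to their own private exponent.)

Public value = 6^{20} \pmod{181}.
6^1 ≡ 6 (mod 181)
6^2 = (6^1)^2 ≡ 6^2 = 36 ≡ 36 (mod 181)
6^4 = (6^2)^2 ≡ 36^2 = 1296 ≡ 29 (mod 181)
6^8 = (6^4)^2 ≡ 29^2 = 841 ≡ 117 (mod 181)
6^16 = (6^8)^2 ≡ 117^2 = 13689 ≡ 114 (mod 181)
6^20 = 6^16 · 6^4 ≡ 114 · 29 ≡ 48 (mod 181).

48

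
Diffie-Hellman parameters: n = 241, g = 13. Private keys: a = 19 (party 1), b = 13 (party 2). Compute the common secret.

Party 1 sends A = g^a mod n = 13^19 mod 241.
13^1 ≡ 13 (mod 241)
13^2 = (13^1)^2 ≡ 13^2 = 169 ≡ 169 (mod 241)
13^4 = (13^2)^2 ≡ 169^2 = 28561 ≡ 123 (mod 241)
13^8 = (13^4)^2 ≡ 123^2 = 15129 ≡ 187 (mod 241)
13^16 = (13^8)^2 ≡ 187^2 = 34969 ≡ 24 (mod 241)
13^19 = 13^16 · 13^2 · 13^1 ≡ 24 · 169 · 13 ≡ 190 (mod 241).
So A = 190. Party 2 then computes K = A^b mod n = 190^13 mod 241.
190^1 ≡ 190 (mod 241)
190^2 = (190^1)^2 ≡ 190^2 = 36100 ≡ 191 (mod 241)
190^4 = (190^2)^2 ≡ 191^2 = 36481 ≡ 90 (mod 241)
190^8 = (190^4)^2 ≡ 90^2 = 8100 ≡ 147 (mod 241)
190^13 = 190^8 · 190^4 · 190^1 ≡ 147 · 90 · 190 ≡ 70 (mod 241).

70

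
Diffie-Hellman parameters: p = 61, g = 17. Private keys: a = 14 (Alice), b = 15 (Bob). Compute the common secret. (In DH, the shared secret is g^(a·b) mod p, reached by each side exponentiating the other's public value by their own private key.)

60

Bob sends B = g^b mod p = 17^15 mod 61.
17^1 ≡ 17 (mod 61)
17^2 = (17^1)^2 ≡ 17^2 = 289 ≡ 45 (mod 61)
17^4 = (17^2)^2 ≡ 45^2 = 2025 ≡ 12 (mod 61)
17^8 = (17^4)^2 ≡ 12^2 = 144 ≡ 22 (mod 61)
17^15 = 17^8 · 17^4 · 17^2 · 17^1 ≡ 22 · 12 · 45 · 17 ≡ 50 (mod 61).
So B = 50. Alice then computes K = B^a mod p = 50^14 mod 61.
50^1 ≡ 50 (mod 61)
50^2 = (50^1)^2 ≡ 50^2 = 2500 ≡ 60 (mod 61)
50^4 = (50^2)^2 ≡ 60^2 = 3600 ≡ 1 (mod 61)
50^8 = (50^4)^2 ≡ 1^2 = 1 ≡ 1 (mod 61)
50^14 = 50^8 · 50^4 · 50^2 ≡ 1 · 1 · 60 ≡ 60 (mod 61).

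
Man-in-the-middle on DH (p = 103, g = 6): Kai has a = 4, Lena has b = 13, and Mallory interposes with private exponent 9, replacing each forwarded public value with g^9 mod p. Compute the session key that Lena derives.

Lena receives Mallory's public value M = 6^9 mod 103 instead of the honest one.
6^1 ≡ 6 (mod 103)
6^2 = (6^1)^2 ≡ 6^2 = 36 ≡ 36 (mod 103)
6^4 = (6^2)^2 ≡ 36^2 = 1296 ≡ 60 (mod 103)
6^8 = (6^4)^2 ≡ 60^2 = 3600 ≡ 98 (mod 103)
6^9 = 6^8 · 6^1 ≡ 98 · 6 ≡ 73 (mod 103).
So M = 73. Lena computes K = M^13 mod 103.
73^1 ≡ 73 (mod 103)
73^2 = (73^1)^2 ≡ 73^2 = 5329 ≡ 76 (mod 103)
73^4 = (73^2)^2 ≡ 76^2 = 5776 ≡ 8 (mod 103)
73^8 = (73^4)^2 ≡ 8^2 = 64 ≡ 64 (mod 103)
73^13 = 73^8 · 73^4 · 73^1 ≡ 64 · 8 · 73 ≡ 90 (mod 103).

90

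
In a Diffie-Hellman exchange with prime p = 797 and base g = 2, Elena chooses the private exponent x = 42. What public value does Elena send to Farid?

Public value = 2^42 (mod 797).
2^1 ≡ 2 (mod 797)
2^2 = (2^1)^2 ≡ 2^2 = 4 ≡ 4 (mod 797)
2^4 = (2^2)^2 ≡ 4^2 = 16 ≡ 16 (mod 797)
2^8 = (2^4)^2 ≡ 16^2 = 256 ≡ 256 (mod 797)
2^16 = (2^8)^2 ≡ 256^2 = 65536 ≡ 182 (mod 797)
2^32 = (2^16)^2 ≡ 182^2 = 33124 ≡ 447 (mod 797)
2^42 = 2^32 · 2^8 · 2^2 ≡ 447 · 256 · 4 ≡ 250 (mod 797).

250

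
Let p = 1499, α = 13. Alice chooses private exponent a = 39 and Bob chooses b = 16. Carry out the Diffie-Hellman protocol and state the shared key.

1369

Bob sends B = α^b mod p = 13^16 mod 1499.
13^1 ≡ 13 (mod 1499)
13^2 = (13^1)^2 ≡ 13^2 = 169 ≡ 169 (mod 1499)
13^4 = (13^2)^2 ≡ 169^2 = 28561 ≡ 80 (mod 1499)
13^8 = (13^4)^2 ≡ 80^2 = 6400 ≡ 404 (mod 1499)
13^16 = (13^8)^2 ≡ 404^2 = 163216 ≡ 1324 (mod 1499)
So B = 1324. Alice then computes K = B^a mod p = 1324^39 mod 1499.
1324^1 ≡ 1324 (mod 1499)
1324^2 = (1324^1)^2 ≡ 1324^2 = 1752976 ≡ 645 (mod 1499)
1324^4 = (1324^2)^2 ≡ 645^2 = 416025 ≡ 802 (mod 1499)
1324^8 = (1324^4)^2 ≡ 802^2 = 643204 ≡ 133 (mod 1499)
1324^16 = (1324^8)^2 ≡ 133^2 = 17689 ≡ 1200 (mod 1499)
1324^32 = (1324^16)^2 ≡ 1200^2 = 1440000 ≡ 960 (mod 1499)
1324^39 = 1324^32 · 1324^4 · 1324^2 · 1324^1 ≡ 960 · 802 · 645 · 1324 ≡ 1369 (mod 1499).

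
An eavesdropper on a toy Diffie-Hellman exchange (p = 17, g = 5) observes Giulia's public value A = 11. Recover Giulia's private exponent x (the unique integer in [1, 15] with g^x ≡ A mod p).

11

Try successive powers of 5 modulo 17:
5^1 ≡ 5
5^2 ≡ 8
5^3 ≡ 6
5^4 ≡ 13
5^5 ≡ 14
5^6 ≡ 2
5^7 ≡ 10
5^8 ≡ 16
5^9 ≡ 12
5^10 ≡ 9
5^11 ≡ 11
Found: x = 11.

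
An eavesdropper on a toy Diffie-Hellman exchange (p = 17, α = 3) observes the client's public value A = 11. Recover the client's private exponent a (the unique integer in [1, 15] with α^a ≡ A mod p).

7

Try successive powers of 3 modulo 17:
3^1 ≡ 3
3^2 ≡ 9
3^3 ≡ 10
3^4 ≡ 13
3^5 ≡ 5
3^6 ≡ 15
3^7 ≡ 11
Found: a = 7.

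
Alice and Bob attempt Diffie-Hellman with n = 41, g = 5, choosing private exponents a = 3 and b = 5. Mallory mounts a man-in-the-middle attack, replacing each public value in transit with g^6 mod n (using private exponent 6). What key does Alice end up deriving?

23

Alice receives Mallory's public value M = 5^6 mod 41 instead of the honest one.
5^1 ≡ 5 (mod 41)
5^2 = (5^1)^2 ≡ 5^2 = 25 ≡ 25 (mod 41)
5^4 = (5^2)^2 ≡ 25^2 = 625 ≡ 10 (mod 41)
5^6 = 5^4 · 5^2 ≡ 10 · 25 ≡ 4 (mod 41).
So M = 4. Alice computes K = M^3 mod 41.
4^1 ≡ 4 (mod 41)
4^2 = (4^1)^2 ≡ 4^2 = 16 ≡ 16 (mod 41)
4^3 = 4^2 · 4^1 ≡ 16 · 4 ≡ 23 (mod 41).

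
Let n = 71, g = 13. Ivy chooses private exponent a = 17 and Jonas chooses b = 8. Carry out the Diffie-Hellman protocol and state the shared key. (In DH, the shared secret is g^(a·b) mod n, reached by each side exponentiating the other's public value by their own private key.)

Jonas sends B = g^b mod n = 13^8 mod 71.
13^1 ≡ 13 (mod 71)
13^2 = (13^1)^2 ≡ 13^2 = 169 ≡ 27 (mod 71)
13^4 = (13^2)^2 ≡ 27^2 = 729 ≡ 19 (mod 71)
13^8 = (13^4)^2 ≡ 19^2 = 361 ≡ 6 (mod 71)
So B = 6. Ivy then computes K = B^a mod n = 6^17 mod 71.
6^1 ≡ 6 (mod 71)
6^2 = (6^1)^2 ≡ 6^2 = 36 ≡ 36 (mod 71)
6^4 = (6^2)^2 ≡ 36^2 = 1296 ≡ 18 (mod 71)
6^8 = (6^4)^2 ≡ 18^2 = 324 ≡ 40 (mod 71)
6^16 = (6^8)^2 ≡ 40^2 = 1600 ≡ 38 (mod 71)
6^17 = 6^16 · 6^1 ≡ 38 · 6 ≡ 15 (mod 71).

15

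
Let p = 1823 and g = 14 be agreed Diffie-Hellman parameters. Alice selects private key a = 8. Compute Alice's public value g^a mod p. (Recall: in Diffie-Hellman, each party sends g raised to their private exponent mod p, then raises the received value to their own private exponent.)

Public value = 14^8 mod 1823.
14^1 ≡ 14 (mod 1823)
14^2 = (14^1)^2 ≡ 14^2 = 196 ≡ 196 (mod 1823)
14^4 = (14^2)^2 ≡ 196^2 = 38416 ≡ 133 (mod 1823)
14^8 = (14^4)^2 ≡ 133^2 = 17689 ≡ 1282 (mod 1823)

1282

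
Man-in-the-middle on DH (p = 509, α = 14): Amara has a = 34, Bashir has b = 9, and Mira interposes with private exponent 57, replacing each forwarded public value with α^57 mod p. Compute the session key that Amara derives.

67

Amara receives Mira's public value M = 14^57 mod 509 instead of the honest one.
14^1 ≡ 14 (mod 509)
14^2 = (14^1)^2 ≡ 14^2 = 196 ≡ 196 (mod 509)
14^4 = (14^2)^2 ≡ 196^2 = 38416 ≡ 241 (mod 509)
14^8 = (14^4)^2 ≡ 241^2 = 58081 ≡ 55 (mod 509)
14^16 = (14^8)^2 ≡ 55^2 = 3025 ≡ 480 (mod 509)
14^32 = (14^16)^2 ≡ 480^2 = 230400 ≡ 332 (mod 509)
14^57 = 14^32 · 14^16 · 14^8 · 14^1 ≡ 332 · 480 · 55 · 14 ≡ 25 (mod 509).
So M = 25. Amara computes K = M^34 mod 509.
25^1 ≡ 25 (mod 509)
25^2 = (25^1)^2 ≡ 25^2 = 625 ≡ 116 (mod 509)
25^4 = (25^2)^2 ≡ 116^2 = 13456 ≡ 222 (mod 509)
25^8 = (25^4)^2 ≡ 222^2 = 49284 ≡ 420 (mod 509)
25^16 = (25^8)^2 ≡ 420^2 = 176400 ≡ 286 (mod 509)
25^32 = (25^16)^2 ≡ 286^2 = 81796 ≡ 356 (mod 509)
25^34 = 25^32 · 25^2 ≡ 356 · 116 ≡ 67 (mod 509).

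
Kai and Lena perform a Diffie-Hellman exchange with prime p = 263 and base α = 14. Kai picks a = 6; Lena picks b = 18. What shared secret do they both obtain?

Lena sends B = α^b mod p = 14^18 mod 263.
14^1 ≡ 14 (mod 263)
14^2 = (14^1)^2 ≡ 14^2 = 196 ≡ 196 (mod 263)
14^4 = (14^2)^2 ≡ 196^2 = 38416 ≡ 18 (mod 263)
14^8 = (14^4)^2 ≡ 18^2 = 324 ≡ 61 (mod 263)
14^16 = (14^8)^2 ≡ 61^2 = 3721 ≡ 39 (mod 263)
14^18 = 14^16 · 14^2 ≡ 39 · 196 ≡ 17 (mod 263).
So B = 17. Kai then computes K = B^a mod p = 17^6 mod 263.
17^1 ≡ 17 (mod 263)
17^2 = (17^1)^2 ≡ 17^2 = 289 ≡ 26 (mod 263)
17^4 = (17^2)^2 ≡ 26^2 = 676 ≡ 150 (mod 263)
17^6 = 17^4 · 17^2 ≡ 150 · 26 ≡ 218 (mod 263).

218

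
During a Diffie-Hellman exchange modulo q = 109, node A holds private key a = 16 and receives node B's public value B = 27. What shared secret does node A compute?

Shared key K = 27^16 mod 109.
27^1 ≡ 27 (mod 109)
27^2 = (27^1)^2 ≡ 27^2 = 729 ≡ 75 (mod 109)
27^4 = (27^2)^2 ≡ 75^2 = 5625 ≡ 66 (mod 109)
27^8 = (27^4)^2 ≡ 66^2 = 4356 ≡ 105 (mod 109)
27^16 = (27^8)^2 ≡ 105^2 = 11025 ≡ 16 (mod 109)

16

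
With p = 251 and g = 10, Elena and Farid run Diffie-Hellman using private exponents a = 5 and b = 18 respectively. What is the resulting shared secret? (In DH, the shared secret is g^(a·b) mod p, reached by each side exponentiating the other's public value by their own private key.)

20

Farid sends B = g^b mod p = 10^18 mod 251.
10^1 ≡ 10 (mod 251)
10^2 = (10^1)^2 ≡ 10^2 = 100 ≡ 100 (mod 251)
10^4 = (10^2)^2 ≡ 100^2 = 10000 ≡ 211 (mod 251)
10^8 = (10^4)^2 ≡ 211^2 = 44521 ≡ 94 (mod 251)
10^16 = (10^8)^2 ≡ 94^2 = 8836 ≡ 51 (mod 251)
10^18 = 10^16 · 10^2 ≡ 51 · 100 ≡ 80 (mod 251).
So B = 80. Elena then computes K = B^a mod p = 80^5 mod 251.
80^1 ≡ 80 (mod 251)
80^2 = (80^1)^2 ≡ 80^2 = 6400 ≡ 125 (mod 251)
80^4 = (80^2)^2 ≡ 125^2 = 15625 ≡ 63 (mod 251)
80^5 = 80^4 · 80^1 ≡ 63 · 80 ≡ 20 (mod 251).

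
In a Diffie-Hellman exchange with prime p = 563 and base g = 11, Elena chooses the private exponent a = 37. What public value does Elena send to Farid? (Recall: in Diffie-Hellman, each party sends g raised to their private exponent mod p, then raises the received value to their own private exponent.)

Public value = 11^37 mod 563.
11^1 ≡ 11 (mod 563)
11^2 = (11^1)^2 ≡ 11^2 = 121 ≡ 121 (mod 563)
11^4 = (11^2)^2 ≡ 121^2 = 14641 ≡ 3 (mod 563)
11^8 = (11^4)^2 ≡ 3^2 = 9 ≡ 9 (mod 563)
11^16 = (11^8)^2 ≡ 9^2 = 81 ≡ 81 (mod 563)
11^32 = (11^16)^2 ≡ 81^2 = 6561 ≡ 368 (mod 563)
11^37 = 11^32 · 11^4 · 11^1 ≡ 368 · 3 · 11 ≡ 321 (mod 563).

321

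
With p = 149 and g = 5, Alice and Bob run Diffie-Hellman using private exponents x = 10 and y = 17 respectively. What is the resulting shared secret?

142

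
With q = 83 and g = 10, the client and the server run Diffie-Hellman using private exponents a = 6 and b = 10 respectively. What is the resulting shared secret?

41

The client sends A = g^a mod q = 10^6 mod 83.
10^1 ≡ 10 (mod 83)
10^2 = (10^1)^2 ≡ 10^2 = 100 ≡ 17 (mod 83)
10^4 = (10^2)^2 ≡ 17^2 = 289 ≡ 40 (mod 83)
10^6 = 10^4 · 10^2 ≡ 40 · 17 ≡ 16 (mod 83).
So A = 16. The server then computes K = A^b mod q = 16^10 mod 83.
16^1 ≡ 16 (mod 83)
16^2 = (16^1)^2 ≡ 16^2 = 256 ≡ 7 (mod 83)
16^4 = (16^2)^2 ≡ 7^2 = 49 ≡ 49 (mod 83)
16^8 = (16^4)^2 ≡ 49^2 = 2401 ≡ 77 (mod 83)
16^10 = 16^8 · 16^2 ≡ 77 · 7 ≡ 41 (mod 83).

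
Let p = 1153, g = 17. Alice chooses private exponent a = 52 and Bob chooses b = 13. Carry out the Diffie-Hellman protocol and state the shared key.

Alice sends A = g^a mod p = 17^52 mod 1153.
17^1 ≡ 17 (mod 1153)
17^2 = (17^1)^2 ≡ 17^2 = 289 ≡ 289 (mod 1153)
17^4 = (17^2)^2 ≡ 289^2 = 83521 ≡ 505 (mod 1153)
17^8 = (17^4)^2 ≡ 505^2 = 255025 ≡ 212 (mod 1153)
17^16 = (17^8)^2 ≡ 212^2 = 44944 ≡ 1130 (mod 1153)
17^32 = (17^16)^2 ≡ 1130^2 = 1276900 ≡ 529 (mod 1153)
17^52 = 17^32 · 17^16 · 17^4 ≡ 529 · 1130 · 505 ≡ 2 (mod 1153).
So A = 2. Bob then computes K = A^b mod p = 2^13 mod 1153.
2^1 ≡ 2 (mod 1153)
2^2 = (2^1)^2 ≡ 2^2 = 4 ≡ 4 (mod 1153)
2^4 = (2^2)^2 ≡ 4^2 = 16 ≡ 16 (mod 1153)
2^8 = (2^4)^2 ≡ 16^2 = 256 ≡ 256 (mod 1153)
2^13 = 2^8 · 2^4 · 2^1 ≡ 256 · 16 · 2 ≡ 121 (mod 1153).

121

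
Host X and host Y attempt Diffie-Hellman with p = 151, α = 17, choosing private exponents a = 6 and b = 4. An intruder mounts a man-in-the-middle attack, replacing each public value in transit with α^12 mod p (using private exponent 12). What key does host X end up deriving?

110

Host X receives an intruder's public value M = 17^12 mod 151 instead of the honest one.
17^1 ≡ 17 (mod 151)
17^2 = (17^1)^2 ≡ 17^2 = 289 ≡ 138 (mod 151)
17^4 = (17^2)^2 ≡ 138^2 = 19044 ≡ 18 (mod 151)
17^8 = (17^4)^2 ≡ 18^2 = 324 ≡ 22 (mod 151)
17^12 = 17^8 · 17^4 ≡ 22 · 18 ≡ 94 (mod 151).
So M = 94. Host X computes K = M^6 mod 151.
94^1 ≡ 94 (mod 151)
94^2 = (94^1)^2 ≡ 94^2 = 8836 ≡ 78 (mod 151)
94^4 = (94^2)^2 ≡ 78^2 = 6084 ≡ 44 (mod 151)
94^6 = 94^4 · 94^2 ≡ 44 · 78 ≡ 110 (mod 151).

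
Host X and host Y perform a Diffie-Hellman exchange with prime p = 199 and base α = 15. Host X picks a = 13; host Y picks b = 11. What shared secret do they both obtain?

141

Host X sends A = α^a mod p = 15^13 mod 199.
15^1 ≡ 15 (mod 199)
15^2 = (15^1)^2 ≡ 15^2 = 225 ≡ 26 (mod 199)
15^4 = (15^2)^2 ≡ 26^2 = 676 ≡ 79 (mod 199)
15^8 = (15^4)^2 ≡ 79^2 = 6241 ≡ 72 (mod 199)
15^13 = 15^8 · 15^4 · 15^1 ≡ 72 · 79 · 15 ≡ 148 (mod 199).
So A = 148. Host Y then computes K = A^b mod p = 148^11 mod 199.
148^1 ≡ 148 (mod 199)
148^2 = (148^1)^2 ≡ 148^2 = 21904 ≡ 14 (mod 199)
148^4 = (148^2)^2 ≡ 14^2 = 196 ≡ 196 (mod 199)
148^8 = (148^4)^2 ≡ 196^2 = 38416 ≡ 9 (mod 199)
148^11 = 148^8 · 148^2 · 148^1 ≡ 9 · 14 · 148 ≡ 141 (mod 199).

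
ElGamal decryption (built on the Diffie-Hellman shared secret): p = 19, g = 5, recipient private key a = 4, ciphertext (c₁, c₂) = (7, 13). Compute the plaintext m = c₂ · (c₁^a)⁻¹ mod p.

10

Shared mask s = c₁^a mod p = 7^4 mod 19.
7^1 ≡ 7 (mod 19)
7^2 = (7^1)^2 ≡ 7^2 = 49 ≡ 11 (mod 19)
7^4 = (7^2)^2 ≡ 11^2 = 121 ≡ 7 (mod 19)
So s = 7; s⁻¹ ≡ 11 (mod 19).
m = c₂ · s⁻¹ mod 19 = 13 · 11 mod 19 = 10.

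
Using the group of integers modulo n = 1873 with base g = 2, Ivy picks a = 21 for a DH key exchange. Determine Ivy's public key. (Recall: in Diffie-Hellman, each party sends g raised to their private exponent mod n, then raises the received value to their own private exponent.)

1265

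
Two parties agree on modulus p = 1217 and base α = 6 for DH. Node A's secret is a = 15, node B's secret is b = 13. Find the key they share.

Node B sends B = α^b mod p = 6^13 mod 1217.
6^1 ≡ 6 (mod 1217)
6^2 = (6^1)^2 ≡ 6^2 = 36 ≡ 36 (mod 1217)
6^4 = (6^2)^2 ≡ 36^2 = 1296 ≡ 79 (mod 1217)
6^8 = (6^4)^2 ≡ 79^2 = 6241 ≡ 156 (mod 1217)
6^13 = 6^8 · 6^4 · 6^1 ≡ 156 · 79 · 6 ≡ 924 (mod 1217).
So B = 924. Node A then computes K = B^a mod p = 924^15 mod 1217.
924^1 ≡ 924 (mod 1217)
924^2 = (924^1)^2 ≡ 924^2 = 853776 ≡ 659 (mod 1217)
924^4 = (924^2)^2 ≡ 659^2 = 434281 ≡ 1029 (mod 1217)
924^8 = (924^4)^2 ≡ 1029^2 = 1058841 ≡ 51 (mod 1217)
924^15 = 924^8 · 924^4 · 924^2 · 924^1 ≡ 51 · 1029 · 659 · 924 ≡ 718 (mod 1217).

718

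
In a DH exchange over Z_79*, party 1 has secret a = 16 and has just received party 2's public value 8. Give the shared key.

38

Shared key K = 8^16 mod 79.
8^1 ≡ 8 (mod 79)
8^2 = (8^1)^2 ≡ 8^2 = 64 ≡ 64 (mod 79)
8^4 = (8^2)^2 ≡ 64^2 = 4096 ≡ 67 (mod 79)
8^8 = (8^4)^2 ≡ 67^2 = 4489 ≡ 65 (mod 79)
8^16 = (8^8)^2 ≡ 65^2 = 4225 ≡ 38 (mod 79)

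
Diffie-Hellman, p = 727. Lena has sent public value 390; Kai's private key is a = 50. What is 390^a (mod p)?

602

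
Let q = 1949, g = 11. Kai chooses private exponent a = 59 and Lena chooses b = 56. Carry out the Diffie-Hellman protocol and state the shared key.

1342

Kai sends A = g^a mod q = 11^59 mod 1949.
11^1 ≡ 11 (mod 1949)
11^2 = (11^1)^2 ≡ 11^2 = 121 ≡ 121 (mod 1949)
11^4 = (11^2)^2 ≡ 121^2 = 14641 ≡ 998 (mod 1949)
11^8 = (11^4)^2 ≡ 998^2 = 996004 ≡ 65 (mod 1949)
11^16 = (11^8)^2 ≡ 65^2 = 4225 ≡ 327 (mod 1949)
11^32 = (11^16)^2 ≡ 327^2 = 106929 ≡ 1683 (mod 1949)
11^59 = 11^32 · 11^16 · 11^8 · 11^2 · 11^1 ≡ 1683 · 327 · 65 · 121 · 11 ≡ 1088 (mod 1949).
So A = 1088. Lena then computes K = A^b mod q = 1088^56 mod 1949.
1088^1 ≡ 1088 (mod 1949)
1088^2 = (1088^1)^2 ≡ 1088^2 = 1183744 ≡ 701 (mod 1949)
1088^4 = (1088^2)^2 ≡ 701^2 = 491401 ≡ 253 (mod 1949)
1088^8 = (1088^4)^2 ≡ 253^2 = 64009 ≡ 1641 (mod 1949)
1088^16 = (1088^8)^2 ≡ 1641^2 = 2692881 ≡ 1312 (mod 1949)
1088^32 = (1088^16)^2 ≡ 1312^2 = 1721344 ≡ 377 (mod 1949)
1088^56 = 1088^32 · 1088^16 · 1088^8 ≡ 377 · 1312 · 1641 ≡ 1342 (mod 1949).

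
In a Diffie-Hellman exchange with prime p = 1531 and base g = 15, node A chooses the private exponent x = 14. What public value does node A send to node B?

Public value = 15^14 (mod 1531).
15^1 ≡ 15 (mod 1531)
15^2 = (15^1)^2 ≡ 15^2 = 225 ≡ 225 (mod 1531)
15^4 = (15^2)^2 ≡ 225^2 = 50625 ≡ 102 (mod 1531)
15^8 = (15^4)^2 ≡ 102^2 = 10404 ≡ 1218 (mod 1531)
15^14 = 15^8 · 15^4 · 15^2 ≡ 1218 · 102 · 225 ≡ 102 (mod 1531).

102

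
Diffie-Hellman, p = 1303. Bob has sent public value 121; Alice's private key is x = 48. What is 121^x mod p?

Shared key K = 121^48 mod 1303.
121^1 ≡ 121 (mod 1303)
121^2 = (121^1)^2 ≡ 121^2 = 14641 ≡ 308 (mod 1303)
121^4 = (121^2)^2 ≡ 308^2 = 94864 ≡ 1048 (mod 1303)
121^8 = (121^4)^2 ≡ 1048^2 = 1098304 ≡ 1178 (mod 1303)
121^16 = (121^8)^2 ≡ 1178^2 = 1387684 ≡ 1292 (mod 1303)
121^32 = (121^16)^2 ≡ 1292^2 = 1669264 ≡ 121 (mod 1303)
121^48 = 121^32 · 121^16 ≡ 121 · 1292 ≡ 1275 (mod 1303).

1275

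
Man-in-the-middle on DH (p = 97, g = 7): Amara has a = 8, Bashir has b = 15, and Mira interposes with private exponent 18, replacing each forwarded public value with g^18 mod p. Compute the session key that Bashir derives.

27

Bashir receives Mira's public value M = 7^18 mod 97 instead of the honest one.
7^1 ≡ 7 (mod 97)
7^2 = (7^1)^2 ≡ 7^2 = 49 ≡ 49 (mod 97)
7^4 = (7^2)^2 ≡ 49^2 = 2401 ≡ 73 (mod 97)
7^8 = (7^4)^2 ≡ 73^2 = 5329 ≡ 91 (mod 97)
7^16 = (7^8)^2 ≡ 91^2 = 8281 ≡ 36 (mod 97)
7^18 = 7^16 · 7^2 ≡ 36 · 49 ≡ 18 (mod 97).
So M = 18. Bashir computes K = M^15 mod 97.
18^1 ≡ 18 (mod 97)
18^2 = (18^1)^2 ≡ 18^2 = 324 ≡ 33 (mod 97)
18^4 = (18^2)^2 ≡ 33^2 = 1089 ≡ 22 (mod 97)
18^8 = (18^4)^2 ≡ 22^2 = 484 ≡ 96 (mod 97)
18^15 = 18^8 · 18^4 · 18^2 · 18^1 ≡ 96 · 22 · 33 · 18 ≡ 27 (mod 97).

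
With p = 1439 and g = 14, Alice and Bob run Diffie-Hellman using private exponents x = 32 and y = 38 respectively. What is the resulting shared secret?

Alice sends A = g^x mod p = 14^32 mod 1439.
14^1 ≡ 14 (mod 1439)
14^2 = (14^1)^2 ≡ 14^2 = 196 ≡ 196 (mod 1439)
14^4 = (14^2)^2 ≡ 196^2 = 38416 ≡ 1002 (mod 1439)
14^8 = (14^4)^2 ≡ 1002^2 = 1004004 ≡ 1021 (mod 1439)
14^16 = (14^8)^2 ≡ 1021^2 = 1042441 ≡ 605 (mod 1439)
14^32 = (14^16)^2 ≡ 605^2 = 366025 ≡ 519 (mod 1439)
So A = 519. Bob then computes K = A^y mod p = 519^38 mod 1439.
519^1 ≡ 519 (mod 1439)
519^2 = (519^1)^2 ≡ 519^2 = 269361 ≡ 268 (mod 1439)
519^4 = (519^2)^2 ≡ 268^2 = 71824 ≡ 1313 (mod 1439)
519^8 = (519^4)^2 ≡ 1313^2 = 1723969 ≡ 47 (mod 1439)
519^16 = (519^8)^2 ≡ 47^2 = 2209 ≡ 770 (mod 1439)
519^32 = (519^16)^2 ≡ 770^2 = 592900 ≡ 32 (mod 1439)
519^38 = 519^32 · 519^4 · 519^2 ≡ 32 · 1313 · 268 ≡ 113 (mod 1439).

113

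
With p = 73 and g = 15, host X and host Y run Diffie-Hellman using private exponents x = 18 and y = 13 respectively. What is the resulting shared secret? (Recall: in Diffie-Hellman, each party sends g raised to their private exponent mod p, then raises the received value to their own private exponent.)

Host Y sends B = g^y mod p = 15^13 mod 73.
15^1 ≡ 15 (mod 73)
15^2 = (15^1)^2 ≡ 15^2 = 225 ≡ 6 (mod 73)
15^4 = (15^2)^2 ≡ 6^2 = 36 ≡ 36 (mod 73)
15^8 = (15^4)^2 ≡ 36^2 = 1296 ≡ 55 (mod 73)
15^13 = 15^8 · 15^4 · 15^1 ≡ 55 · 36 · 15 ≡ 62 (mod 73).
So B = 62. Host X then computes K = B^x mod p = 62^18 mod 73.
62^1 ≡ 62 (mod 73)
62^2 = (62^1)^2 ≡ 62^2 = 3844 ≡ 48 (mod 73)
62^4 = (62^2)^2 ≡ 48^2 = 2304 ≡ 41 (mod 73)
62^8 = (62^4)^2 ≡ 41^2 = 1681 ≡ 2 (mod 73)
62^16 = (62^8)^2 ≡ 2^2 = 4 ≡ 4 (mod 73)
62^18 = 62^16 · 62^2 ≡ 4 · 48 ≡ 46 (mod 73).

46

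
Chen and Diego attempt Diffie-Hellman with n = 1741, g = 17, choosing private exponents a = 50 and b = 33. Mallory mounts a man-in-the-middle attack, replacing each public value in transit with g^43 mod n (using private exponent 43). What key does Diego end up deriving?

659

Diego receives Mallory's public value M = 17^43 mod 1741 instead of the honest one.
17^1 ≡ 17 (mod 1741)
17^2 = (17^1)^2 ≡ 17^2 = 289 ≡ 289 (mod 1741)
17^4 = (17^2)^2 ≡ 289^2 = 83521 ≡ 1694 (mod 1741)
17^8 = (17^4)^2 ≡ 1694^2 = 2869636 ≡ 468 (mod 1741)
17^16 = (17^8)^2 ≡ 468^2 = 219024 ≡ 1399 (mod 1741)
17^32 = (17^16)^2 ≡ 1399^2 = 1957201 ≡ 317 (mod 1741)
17^43 = 17^32 · 17^8 · 17^2 · 17^1 ≡ 317 · 468 · 289 · 17 ≡ 1637 (mod 1741).
So M = 1637. Diego computes K = M^33 mod 1741.
1637^1 ≡ 1637 (mod 1741)
1637^2 = (1637^1)^2 ≡ 1637^2 = 2679769 ≡ 370 (mod 1741)
1637^4 = (1637^2)^2 ≡ 370^2 = 136900 ≡ 1102 (mod 1741)
1637^8 = (1637^4)^2 ≡ 1102^2 = 1214404 ≡ 927 (mod 1741)
1637^16 = (1637^8)^2 ≡ 927^2 = 859329 ≡ 1016 (mod 1741)
1637^32 = (1637^16)^2 ≡ 1016^2 = 1032256 ≡ 1584 (mod 1741)
1637^33 = 1637^32 · 1637^1 ≡ 1584 · 1637 ≡ 659 (mod 1741).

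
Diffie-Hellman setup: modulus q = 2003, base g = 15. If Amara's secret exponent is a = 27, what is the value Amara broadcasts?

Public value = 15^27 mod 2003.
15^1 ≡ 15 (mod 2003)
15^2 = (15^1)^2 ≡ 15^2 = 225 ≡ 225 (mod 2003)
15^4 = (15^2)^2 ≡ 225^2 = 50625 ≡ 550 (mod 2003)
15^8 = (15^4)^2 ≡ 550^2 = 302500 ≡ 47 (mod 2003)
15^16 = (15^8)^2 ≡ 47^2 = 2209 ≡ 206 (mod 2003)
15^27 = 15^16 · 15^8 · 15^2 · 15^1 ≡ 206 · 47 · 225 · 15 ≡ 1811 (mod 2003).

1811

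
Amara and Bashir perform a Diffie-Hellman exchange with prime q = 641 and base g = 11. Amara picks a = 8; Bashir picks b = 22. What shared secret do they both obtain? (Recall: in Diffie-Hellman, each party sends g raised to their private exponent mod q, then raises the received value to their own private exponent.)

110

Bashir sends B = g^b mod q = 11^22 mod 641.
11^1 ≡ 11 (mod 641)
11^2 = (11^1)^2 ≡ 11^2 = 121 ≡ 121 (mod 641)
11^4 = (11^2)^2 ≡ 121^2 = 14641 ≡ 539 (mod 641)
11^8 = (11^4)^2 ≡ 539^2 = 290521 ≡ 148 (mod 641)
11^16 = (11^8)^2 ≡ 148^2 = 21904 ≡ 110 (mod 641)
11^22 = 11^16 · 11^4 · 11^2 ≡ 110 · 539 · 121 ≡ 18 (mod 641).
So B = 18. Amara then computes K = B^a mod q = 18^8 mod 641.
18^1 ≡ 18 (mod 641)
18^2 = (18^1)^2 ≡ 18^2 = 324 ≡ 324 (mod 641)
18^4 = (18^2)^2 ≡ 324^2 = 104976 ≡ 493 (mod 641)
18^8 = (18^4)^2 ≡ 493^2 = 243049 ≡ 110 (mod 641)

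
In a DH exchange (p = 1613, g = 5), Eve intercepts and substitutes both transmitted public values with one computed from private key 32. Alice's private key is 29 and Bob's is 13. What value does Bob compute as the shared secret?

Bob receives Eve's public value M = 5^32 mod 1613 instead of the honest one.
5^1 ≡ 5 (mod 1613)
5^2 = (5^1)^2 ≡ 5^2 = 25 ≡ 25 (mod 1613)
5^4 = (5^2)^2 ≡ 25^2 = 625 ≡ 625 (mod 1613)
5^8 = (5^4)^2 ≡ 625^2 = 390625 ≡ 279 (mod 1613)
5^16 = (5^8)^2 ≡ 279^2 = 77841 ≡ 417 (mod 1613)
5^32 = (5^16)^2 ≡ 417^2 = 173889 ≡ 1298 (mod 1613)
So M = 1298. Bob computes K = M^13 mod 1613.
1298^1 ≡ 1298 (mod 1613)
1298^2 = (1298^1)^2 ≡ 1298^2 = 1684804 ≡ 832 (mod 1613)
1298^4 = (1298^2)^2 ≡ 832^2 = 692224 ≡ 247 (mod 1613)
1298^8 = (1298^4)^2 ≡ 247^2 = 61009 ≡ 1328 (mod 1613)
1298^13 = 1298^8 · 1298^4 · 1298^1 ≡ 1328 · 247 · 1298 ≡ 514 (mod 1613).

514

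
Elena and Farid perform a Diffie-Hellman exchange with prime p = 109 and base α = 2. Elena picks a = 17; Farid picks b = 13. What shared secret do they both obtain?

Elena sends A = α^a mod p = 2^17 mod 109.
2^1 ≡ 2 (mod 109)
2^2 = (2^1)^2 ≡ 2^2 = 4 ≡ 4 (mod 109)
2^4 = (2^2)^2 ≡ 4^2 = 16 ≡ 16 (mod 109)
2^8 = (2^4)^2 ≡ 16^2 = 256 ≡ 38 (mod 109)
2^16 = (2^8)^2 ≡ 38^2 = 1444 ≡ 27 (mod 109)
2^17 = 2^16 · 2^1 ≡ 27 · 2 ≡ 54 (mod 109).
So A = 54. Farid then computes K = A^b mod p = 54^13 mod 109.
54^1 ≡ 54 (mod 109)
54^2 = (54^1)^2 ≡ 54^2 = 2916 ≡ 82 (mod 109)
54^4 = (54^2)^2 ≡ 82^2 = 6724 ≡ 75 (mod 109)
54^8 = (54^4)^2 ≡ 75^2 = 5625 ≡ 66 (mod 109)
54^13 = 54^8 · 54^4 · 54^1 ≡ 66 · 75 · 54 ≡ 32 (mod 109).

32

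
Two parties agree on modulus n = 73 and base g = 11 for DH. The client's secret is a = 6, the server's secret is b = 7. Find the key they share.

The client sends A = g^a mod n = 11^6 mod 73.
11^1 ≡ 11 (mod 73)
11^2 = (11^1)^2 ≡ 11^2 = 121 ≡ 48 (mod 73)
11^4 = (11^2)^2 ≡ 48^2 = 2304 ≡ 41 (mod 73)
11^6 = 11^4 · 11^2 ≡ 41 · 48 ≡ 70 (mod 73).
So A = 70. The server then computes K = A^b mod n = 70^7 mod 73.
70^1 ≡ 70 (mod 73)
70^2 = (70^1)^2 ≡ 70^2 = 4900 ≡ 9 (mod 73)
70^4 = (70^2)^2 ≡ 9^2 = 81 ≡ 8 (mod 73)
70^7 = 70^4 · 70^2 · 70^1 ≡ 8 · 9 · 70 ≡ 3 (mod 73).

3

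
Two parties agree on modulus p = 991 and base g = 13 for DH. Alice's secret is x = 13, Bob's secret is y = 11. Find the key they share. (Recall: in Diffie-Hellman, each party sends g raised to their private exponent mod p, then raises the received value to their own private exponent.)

Alice sends A = g^x mod p = 13^13 mod 991.
13^1 ≡ 13 (mod 991)
13^2 = (13^1)^2 ≡ 13^2 = 169 ≡ 169 (mod 991)
13^4 = (13^2)^2 ≡ 169^2 = 28561 ≡ 813 (mod 991)
13^8 = (13^4)^2 ≡ 813^2 = 660969 ≡ 963 (mod 991)
13^13 = 13^8 · 13^4 · 13^1 ≡ 963 · 813 · 13 ≡ 377 (mod 991).
So A = 377. Bob then computes K = A^y mod p = 377^11 mod 991.
377^1 ≡ 377 (mod 991)
377^2 = (377^1)^2 ≡ 377^2 = 142129 ≡ 416 (mod 991)
377^4 = (377^2)^2 ≡ 416^2 = 173056 ≡ 622 (mod 991)
377^8 = (377^4)^2 ≡ 622^2 = 386884 ≡ 394 (mod 991)
377^11 = 377^8 · 377^2 · 377^1 ≡ 394 · 416 · 377 ≡ 976 (mod 991).

976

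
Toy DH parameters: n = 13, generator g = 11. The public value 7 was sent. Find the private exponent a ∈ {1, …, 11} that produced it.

Try successive powers of 11 modulo 13:
11^1 ≡ 11
11^2 ≡ 4
11^3 ≡ 5
11^4 ≡ 3
11^5 ≡ 7
Found: a = 5.

5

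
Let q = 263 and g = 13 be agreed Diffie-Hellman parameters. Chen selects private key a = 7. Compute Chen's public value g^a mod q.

136

Public value = 13^7 mod 263.
13^1 ≡ 13 (mod 263)
13^2 = (13^1)^2 ≡ 13^2 = 169 ≡ 169 (mod 263)
13^4 = (13^2)^2 ≡ 169^2 = 28561 ≡ 157 (mod 263)
13^7 = 13^4 · 13^2 · 13^1 ≡ 157 · 169 · 13 ≡ 136 (mod 263).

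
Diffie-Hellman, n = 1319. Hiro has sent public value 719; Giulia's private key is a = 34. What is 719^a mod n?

Shared key K = 719^34 mod 1319.
719^1 ≡ 719 (mod 1319)
719^2 = (719^1)^2 ≡ 719^2 = 516961 ≡ 1232 (mod 1319)
719^4 = (719^2)^2 ≡ 1232^2 = 1517824 ≡ 974 (mod 1319)
719^8 = (719^4)^2 ≡ 974^2 = 948676 ≡ 315 (mod 1319)
719^16 = (719^8)^2 ≡ 315^2 = 99225 ≡ 300 (mod 1319)
719^32 = (719^16)^2 ≡ 300^2 = 90000 ≡ 308 (mod 1319)
719^34 = 719^32 · 719^2 ≡ 308 · 1232 ≡ 903 (mod 1319).

903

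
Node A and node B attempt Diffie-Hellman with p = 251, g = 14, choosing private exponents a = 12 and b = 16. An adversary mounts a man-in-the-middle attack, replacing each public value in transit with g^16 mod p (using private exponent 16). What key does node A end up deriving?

12

Node A receives an adversary's public value M = 14^16 mod 251 instead of the honest one.
14^1 ≡ 14 (mod 251)
14^2 = (14^1)^2 ≡ 14^2 = 196 ≡ 196 (mod 251)
14^4 = (14^2)^2 ≡ 196^2 = 38416 ≡ 13 (mod 251)
14^8 = (14^4)^2 ≡ 13^2 = 169 ≡ 169 (mod 251)
14^16 = (14^8)^2 ≡ 169^2 = 28561 ≡ 198 (mod 251)
So M = 198. Node A computes K = M^12 mod 251.
198^1 ≡ 198 (mod 251)
198^2 = (198^1)^2 ≡ 198^2 = 39204 ≡ 48 (mod 251)
198^4 = (198^2)^2 ≡ 48^2 = 2304 ≡ 45 (mod 251)
198^8 = (198^4)^2 ≡ 45^2 = 2025 ≡ 17 (mod 251)
198^12 = 198^8 · 198^4 ≡ 17 · 45 ≡ 12 (mod 251).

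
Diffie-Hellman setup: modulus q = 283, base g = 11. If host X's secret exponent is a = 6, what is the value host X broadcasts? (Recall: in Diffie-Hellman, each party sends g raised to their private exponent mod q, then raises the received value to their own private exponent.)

264

Public value = 11^6 mod 283.
11^1 ≡ 11 (mod 283)
11^2 = (11^1)^2 ≡ 11^2 = 121 ≡ 121 (mod 283)
11^4 = (11^2)^2 ≡ 121^2 = 14641 ≡ 208 (mod 283)
11^6 = 11^4 · 11^2 ≡ 208 · 121 ≡ 264 (mod 283).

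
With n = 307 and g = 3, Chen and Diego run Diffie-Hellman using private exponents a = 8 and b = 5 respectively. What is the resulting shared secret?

Diego sends B = g^b mod n = 3^5 mod 307.
3^1 ≡ 3 (mod 307)
3^2 = (3^1)^2 ≡ 3^2 = 9 ≡ 9 (mod 307)
3^4 = (3^2)^2 ≡ 9^2 = 81 ≡ 81 (mod 307)
3^5 = 3^4 · 3^1 ≡ 81 · 3 ≡ 243 (mod 307).
So B = 243. Chen then computes K = B^a mod n = 243^8 mod 307.
243^1 ≡ 243 (mod 307)
243^2 = (243^1)^2 ≡ 243^2 = 59049 ≡ 105 (mod 307)
243^4 = (243^2)^2 ≡ 105^2 = 11025 ≡ 280 (mod 307)
243^8 = (243^4)^2 ≡ 280^2 = 78400 ≡ 115 (mod 307)

115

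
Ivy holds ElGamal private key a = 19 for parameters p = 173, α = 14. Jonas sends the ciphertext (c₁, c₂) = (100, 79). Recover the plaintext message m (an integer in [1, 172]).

Shared mask s = c₁^a mod p = 100^19 mod 173.
100^1 ≡ 100 (mod 173)
100^2 = (100^1)^2 ≡ 100^2 = 10000 ≡ 139 (mod 173)
100^4 = (100^2)^2 ≡ 139^2 = 19321 ≡ 118 (mod 173)
100^8 = (100^4)^2 ≡ 118^2 = 13924 ≡ 84 (mod 173)
100^16 = (100^8)^2 ≡ 84^2 = 7056 ≡ 136 (mod 173)
100^19 = 100^16 · 100^2 · 100^1 ≡ 136 · 139 · 100 ≡ 29 (mod 173).
So s = 29; s⁻¹ ≡ 6 (mod 173).
m = c₂ · s⁻¹ mod 173 = 79 · 6 mod 173 = 128.

128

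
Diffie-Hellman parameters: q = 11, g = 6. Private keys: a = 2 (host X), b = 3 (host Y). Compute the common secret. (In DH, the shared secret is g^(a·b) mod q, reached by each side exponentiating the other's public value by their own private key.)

Host Y sends B = g^b mod q = 6^3 mod 11.
6^1 ≡ 6 (mod 11)
6^2 = (6^1)^2 ≡ 6^2 = 36 ≡ 3 (mod 11)
6^3 = 6^2 · 6^1 ≡ 3 · 6 ≡ 7 (mod 11).
So B = 7. Host X then computes K = B^a mod q = 7^2 mod 11.
7^1 ≡ 7 (mod 11)
7^2 = (7^1)^2 ≡ 7^2 = 49 ≡ 5 (mod 11)

5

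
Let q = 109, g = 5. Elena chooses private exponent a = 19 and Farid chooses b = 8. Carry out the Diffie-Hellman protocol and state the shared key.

9

Elena sends A = g^a mod q = 5^19 mod 109.
5^1 ≡ 5 (mod 109)
5^2 = (5^1)^2 ≡ 5^2 = 25 ≡ 25 (mod 109)
5^4 = (5^2)^2 ≡ 25^2 = 625 ≡ 80 (mod 109)
5^8 = (5^4)^2 ≡ 80^2 = 6400 ≡ 78 (mod 109)
5^16 = (5^8)^2 ≡ 78^2 = 6084 ≡ 89 (mod 109)
5^19 = 5^16 · 5^2 · 5^1 ≡ 89 · 25 · 5 ≡ 7 (mod 109).
So A = 7. Farid then computes K = A^b mod q = 7^8 mod 109.
7^1 ≡ 7 (mod 109)
7^2 = (7^1)^2 ≡ 7^2 = 49 ≡ 49 (mod 109)
7^4 = (7^2)^2 ≡ 49^2 = 2401 ≡ 3 (mod 109)
7^8 = (7^4)^2 ≡ 3^2 = 9 ≡ 9 (mod 109)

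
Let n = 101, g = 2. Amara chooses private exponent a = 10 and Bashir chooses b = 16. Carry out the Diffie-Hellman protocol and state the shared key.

87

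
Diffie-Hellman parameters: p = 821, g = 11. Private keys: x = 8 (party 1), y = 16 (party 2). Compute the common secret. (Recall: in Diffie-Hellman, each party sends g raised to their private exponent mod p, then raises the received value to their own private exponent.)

745

Party 2 sends B = g^y mod p = 11^16 mod 821.
11^1 ≡ 11 (mod 821)
11^2 = (11^1)^2 ≡ 11^2 = 121 ≡ 121 (mod 821)
11^4 = (11^2)^2 ≡ 121^2 = 14641 ≡ 684 (mod 821)
11^8 = (11^4)^2 ≡ 684^2 = 467856 ≡ 707 (mod 821)
11^16 = (11^8)^2 ≡ 707^2 = 499849 ≡ 681 (mod 821)
So B = 681. Party 1 then computes K = B^x mod p = 681^8 mod 821.
681^1 ≡ 681 (mod 821)
681^2 = (681^1)^2 ≡ 681^2 = 463761 ≡ 717 (mod 821)
681^4 = (681^2)^2 ≡ 717^2 = 514089 ≡ 143 (mod 821)
681^8 = (681^4)^2 ≡ 143^2 = 20449 ≡ 745 (mod 821)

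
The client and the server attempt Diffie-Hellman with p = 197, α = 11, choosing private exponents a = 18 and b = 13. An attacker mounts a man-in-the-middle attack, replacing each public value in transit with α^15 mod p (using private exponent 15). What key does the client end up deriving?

The client receives an attacker's public value M = 11^15 mod 197 instead of the honest one.
11^1 ≡ 11 (mod 197)
11^2 = (11^1)^2 ≡ 11^2 = 121 ≡ 121 (mod 197)
11^4 = (11^2)^2 ≡ 121^2 = 14641 ≡ 63 (mod 197)
11^8 = (11^4)^2 ≡ 63^2 = 3969 ≡ 29 (mod 197)
11^15 = 11^8 · 11^4 · 11^2 · 11^1 ≡ 29 · 63 · 121 · 11 ≡ 166 (mod 197).
So M = 166. The client computes K = M^18 mod 197.
166^1 ≡ 166 (mod 197)
166^2 = (166^1)^2 ≡ 166^2 = 27556 ≡ 173 (mod 197)
166^4 = (166^2)^2 ≡ 173^2 = 29929 ≡ 182 (mod 197)
166^8 = (166^4)^2 ≡ 182^2 = 33124 ≡ 28 (mod 197)
166^16 = (166^8)^2 ≡ 28^2 = 784 ≡ 193 (mod 197)
166^18 = 166^16 · 166^2 ≡ 193 · 173 ≡ 96 (mod 197).

96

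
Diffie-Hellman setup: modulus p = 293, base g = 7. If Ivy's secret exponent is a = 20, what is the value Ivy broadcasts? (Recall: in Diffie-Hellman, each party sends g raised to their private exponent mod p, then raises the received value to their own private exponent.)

Public value = 7^20 mod 293.
7^1 ≡ 7 (mod 293)
7^2 = (7^1)^2 ≡ 7^2 = 49 ≡ 49 (mod 293)
7^4 = (7^2)^2 ≡ 49^2 = 2401 ≡ 57 (mod 293)
7^8 = (7^4)^2 ≡ 57^2 = 3249 ≡ 26 (mod 293)
7^16 = (7^8)^2 ≡ 26^2 = 676 ≡ 90 (mod 293)
7^20 = 7^16 · 7^4 ≡ 90 · 57 ≡ 149 (mod 293).

149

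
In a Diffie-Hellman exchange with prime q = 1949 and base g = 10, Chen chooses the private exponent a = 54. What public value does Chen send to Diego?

Public value = 10^54 (mod 1949).
10^1 ≡ 10 (mod 1949)
10^2 = (10^1)^2 ≡ 10^2 = 100 ≡ 100 (mod 1949)
10^4 = (10^2)^2 ≡ 100^2 = 10000 ≡ 255 (mod 1949)
10^8 = (10^4)^2 ≡ 255^2 = 65025 ≡ 708 (mod 1949)
10^16 = (10^8)^2 ≡ 708^2 = 501264 ≡ 371 (mod 1949)
10^32 = (10^16)^2 ≡ 371^2 = 137641 ≡ 1211 (mod 1949)
10^54 = 10^32 · 10^16 · 10^4 · 10^2 ≡ 1211 · 371 · 255 · 100 ≡ 1077 (mod 1949).

1077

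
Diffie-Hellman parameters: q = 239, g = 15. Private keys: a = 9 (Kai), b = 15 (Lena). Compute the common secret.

145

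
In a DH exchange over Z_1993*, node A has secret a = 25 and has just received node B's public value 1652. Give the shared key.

1185

Shared key K = 1652^25 mod 1993.
1652^1 ≡ 1652 (mod 1993)
1652^2 = (1652^1)^2 ≡ 1652^2 = 2729104 ≡ 687 (mod 1993)
1652^4 = (1652^2)^2 ≡ 687^2 = 471969 ≡ 1621 (mod 1993)
1652^8 = (1652^4)^2 ≡ 1621^2 = 2627641 ≡ 867 (mod 1993)
1652^16 = (1652^8)^2 ≡ 867^2 = 751689 ≡ 328 (mod 1993)
1652^25 = 1652^16 · 1652^8 · 1652^1 ≡ 328 · 867 · 1652 ≡ 1185 (mod 1993).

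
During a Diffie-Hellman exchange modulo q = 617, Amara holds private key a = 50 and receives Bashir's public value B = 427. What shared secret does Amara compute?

289

Shared key K = 427^50 mod 617.
427^1 ≡ 427 (mod 617)
427^2 = (427^1)^2 ≡ 427^2 = 182329 ≡ 314 (mod 617)
427^4 = (427^2)^2 ≡ 314^2 = 98596 ≡ 493 (mod 617)
427^8 = (427^4)^2 ≡ 493^2 = 243049 ≡ 568 (mod 617)
427^16 = (427^8)^2 ≡ 568^2 = 322624 ≡ 550 (mod 617)
427^32 = (427^16)^2 ≡ 550^2 = 302500 ≡ 170 (mod 617)
427^50 = 427^32 · 427^16 · 427^2 ≡ 170 · 550 · 314 ≡ 289 (mod 617).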